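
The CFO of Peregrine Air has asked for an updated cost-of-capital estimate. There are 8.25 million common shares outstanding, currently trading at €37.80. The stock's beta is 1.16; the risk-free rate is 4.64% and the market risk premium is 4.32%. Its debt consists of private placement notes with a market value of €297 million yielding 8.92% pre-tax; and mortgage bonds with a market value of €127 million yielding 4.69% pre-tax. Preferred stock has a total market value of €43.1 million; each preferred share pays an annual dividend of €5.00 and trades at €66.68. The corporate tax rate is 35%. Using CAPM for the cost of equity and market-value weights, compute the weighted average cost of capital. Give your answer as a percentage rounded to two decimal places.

Cost of equity via CAPM: Re = 4.64% + 1.16 × 4.32% = 9.6512%.
Cost of preferred: Rp = 5.0 / 66.68 = 7.4985%.
Market value of equity E = 37.8 × 8.25m = 311.85m.
Total capital V = 311.85 + 43.1 + 297 + 127 = 778.95.
Equity: weight = 311.85/778.95 = 0.4003; cost = 9.6512%.
Preferred: weight = 43.1/778.95 = 0.0553; cost = 7.4985%.
Private placement notes: weight = 297/778.95 = 0.3813; after-tax cost = 8.92% × (1 − 35%) = 5.7980%.
Mortgage bonds: weight = 127/778.95 = 0.1630; after-tax cost = 4.69% × (1 − 35%) = 3.0485%.
WACC = 0.4003 × 9.6512% + 0.0553 × 7.4985% + 0.3813 × 5.7980% + 0.1630 × 3.0485% = 6.9864%.

6.99%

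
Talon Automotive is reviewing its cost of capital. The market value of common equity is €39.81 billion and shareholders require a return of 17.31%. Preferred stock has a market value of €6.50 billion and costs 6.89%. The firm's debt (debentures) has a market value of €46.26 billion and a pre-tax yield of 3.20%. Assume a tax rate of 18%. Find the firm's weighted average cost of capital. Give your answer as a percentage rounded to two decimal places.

9.24%

Total capital V = 39.81 + 6.5 + 46.26 = 92.57.
Equity: weight = 39.81/92.57 = 0.4301; cost = 17.31%.
Preferred: weight = 6.5/92.57 = 0.0702; cost = 6.89%.
Debentures: weight = 46.26/92.57 = 0.4997; after-tax cost = 3.2% × (1 − 18%) = 2.6240%.
WACC = 0.4301 × 17.3100% + 0.0702 × 6.8900% + 0.4997 × 2.6240% = 9.2393%.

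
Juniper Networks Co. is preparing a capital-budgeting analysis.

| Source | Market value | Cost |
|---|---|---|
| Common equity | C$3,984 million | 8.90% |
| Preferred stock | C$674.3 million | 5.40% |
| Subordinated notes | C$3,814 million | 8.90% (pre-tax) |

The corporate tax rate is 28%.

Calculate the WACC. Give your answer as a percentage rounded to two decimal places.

Total capital V = 3984 + 674.3 + 3814 = 8472.3.
Equity: weight = 3984/8472.3 = 0.4702; cost = 8.9%.
Preferred: weight = 674.3/8472.3 = 0.0796; cost = 5.4%.
Subordinated notes: weight = 3814/8472.3 = 0.4502; after-tax cost = 8.9% × (1 − 28%) = 6.4080%.
WACC = 0.4702 × 8.9000% + 0.0796 × 5.4000% + 0.4502 × 6.4080% = 7.4996%.

7.50%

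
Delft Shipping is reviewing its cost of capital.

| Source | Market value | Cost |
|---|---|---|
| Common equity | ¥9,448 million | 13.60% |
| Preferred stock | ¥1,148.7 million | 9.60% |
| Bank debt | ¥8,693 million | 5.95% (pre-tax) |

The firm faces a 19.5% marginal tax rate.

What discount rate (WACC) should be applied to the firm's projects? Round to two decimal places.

Total capital V = 9448 + 1148.7 + 8693 = 19289.7.
Equity: weight = 9448/19289.7 = 0.4898; cost = 13.6%.
Preferred: weight = 1148.7/19289.7 = 0.0595; cost = 9.6%.
Bank debt: weight = 8693/19289.7 = 0.4507; after-tax cost = 5.95% × (1 − 19.5%) = 4.7897%.
WACC = 0.4898 × 13.6000% + 0.0595 × 9.6000% + 0.4507 × 4.7897% = 9.3914%.

9.39%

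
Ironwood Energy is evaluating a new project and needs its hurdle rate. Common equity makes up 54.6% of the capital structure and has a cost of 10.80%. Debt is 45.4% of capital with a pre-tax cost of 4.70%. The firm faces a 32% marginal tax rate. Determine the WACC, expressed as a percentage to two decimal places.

7.35%

After-tax cost of debt = 4.7% × (1 − 32%) = 3.1960%.
WACC = 0.546 × 10.8000% + 0.454 × 3.1960% = 7.3478%.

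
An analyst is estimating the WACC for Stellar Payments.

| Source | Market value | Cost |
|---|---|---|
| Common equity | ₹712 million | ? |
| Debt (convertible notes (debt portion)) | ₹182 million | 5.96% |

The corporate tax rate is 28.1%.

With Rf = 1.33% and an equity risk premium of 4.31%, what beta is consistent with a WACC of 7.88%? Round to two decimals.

Total capital V = 712 + 182 = 894.
Equity weight = 712/894 = 0.7964.
Convertible notes (debt portion) weight = 182/894 = 0.2036.
Debt contribution = 0.2036 × 5.96% × (1 − 28.1%) = 0.8724%.
Required equity contribution = 7.88% − 0.8724% = 7.0076%  ⇒  Re = 8.7989%.
CAPM: 8.7989% = 1.33% + β × 4.31%  ⇒  β = 1.7329.

1.73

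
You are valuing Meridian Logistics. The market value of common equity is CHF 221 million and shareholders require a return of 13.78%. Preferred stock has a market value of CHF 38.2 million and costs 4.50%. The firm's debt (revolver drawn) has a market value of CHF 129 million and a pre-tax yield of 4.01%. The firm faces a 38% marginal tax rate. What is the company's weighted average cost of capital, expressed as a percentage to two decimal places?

9.11%

Total capital V = 221 + 38.2 + 129 = 388.2.
Equity: weight = 221/388.2 = 0.5693; cost = 13.78%.
Preferred: weight = 38.2/388.2 = 0.0984; cost = 4.5%.
Revolver drawn: weight = 129/388.2 = 0.3323; after-tax cost = 4.01% × (1 − 38%) = 2.4862%.
WACC = 0.5693 × 13.7800% + 0.0984 × 4.5000% + 0.3323 × 2.4862% = 9.1139%.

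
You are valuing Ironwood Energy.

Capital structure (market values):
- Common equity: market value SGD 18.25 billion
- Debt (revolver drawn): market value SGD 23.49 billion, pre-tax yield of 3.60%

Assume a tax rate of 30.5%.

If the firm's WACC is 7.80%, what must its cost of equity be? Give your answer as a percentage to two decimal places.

Total capital V = 18.25 + 23.49 = 41.74.
Equity weight = 18.25/41.74 = 0.4372.
Revolver drawn weight = 23.49/41.74 = 0.5628.
Debt contribution = 0.5628 × 3.6% × (1 − 30.5%) = 1.4080%.
Required equity contribution = 7.8% − 1.4080% = 6.3920%.
Re = 6.3920% / 0.4372 = 14.6192%.

14.62%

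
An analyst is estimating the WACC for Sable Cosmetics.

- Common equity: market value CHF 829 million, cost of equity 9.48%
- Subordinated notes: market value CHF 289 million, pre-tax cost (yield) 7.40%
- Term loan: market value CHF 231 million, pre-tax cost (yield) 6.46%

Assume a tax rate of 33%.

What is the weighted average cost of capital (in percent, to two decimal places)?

7.63%

Total capital V = 829 + 289 + 231 = 1349.
Equity: weight = 829/1349 = 0.6145; cost = 9.48%.
Subordinated notes: weight = 289/1349 = 0.2142; after-tax cost = 7.4% × (1 − 33%) = 4.9580%.
Term loan: weight = 231/1349 = 0.1712; after-tax cost = 6.46% × (1 − 33%) = 4.3282%.
WACC = 0.6145 × 9.4800% + 0.2142 × 4.9580% + 0.1712 × 4.3282% = 7.6291%.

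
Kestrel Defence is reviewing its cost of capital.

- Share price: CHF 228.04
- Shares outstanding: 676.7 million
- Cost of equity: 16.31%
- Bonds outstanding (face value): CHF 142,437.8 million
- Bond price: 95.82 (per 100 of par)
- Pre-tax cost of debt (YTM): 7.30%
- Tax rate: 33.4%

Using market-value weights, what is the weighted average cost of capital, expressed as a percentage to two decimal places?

10.94%

Market value of equity E = 228.04 × 676.7m = 154314.668m. Market value of debt D = 142437.8m × 95.82/100 = 136483.89996m.
Total capital V = 154314.668 + 136483.89996 = 290798.56796.
Equity: weight = 154314.668/290798.56796 = 0.5307; cost = 16.31%.
Bonds outstanding: weight = 136483.89996/290798.56796 = 0.4693; after-tax cost = 7.3% × (1 − 33.4%) = 4.8618%.
WACC = 0.5307 × 16.3100% + 0.4693 × 4.8618% = 10.9369%.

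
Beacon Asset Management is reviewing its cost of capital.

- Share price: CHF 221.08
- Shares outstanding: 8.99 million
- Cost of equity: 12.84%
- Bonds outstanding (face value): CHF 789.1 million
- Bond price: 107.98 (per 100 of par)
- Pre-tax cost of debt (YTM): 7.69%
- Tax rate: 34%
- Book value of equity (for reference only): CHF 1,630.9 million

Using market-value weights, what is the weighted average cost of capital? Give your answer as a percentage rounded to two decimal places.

Market value of equity E = 221.08 × 8.99m = 1987.5092m. Market value of debt D = 789.1m × 107.98/100 = 852.07018m.
Total capital V = 1987.5092 + 852.07018 = 2839.57938.
Equity: weight = 1987.5092/2839.57938 = 0.6999; cost = 12.84%.
Bonds outstanding: weight = 852.07018/2839.57938 = 0.3001; after-tax cost = 7.69% × (1 − 34%) = 5.0754%.
WACC = 0.6999 × 12.8400% + 0.3001 × 5.0754% = 10.5101%.

10.51%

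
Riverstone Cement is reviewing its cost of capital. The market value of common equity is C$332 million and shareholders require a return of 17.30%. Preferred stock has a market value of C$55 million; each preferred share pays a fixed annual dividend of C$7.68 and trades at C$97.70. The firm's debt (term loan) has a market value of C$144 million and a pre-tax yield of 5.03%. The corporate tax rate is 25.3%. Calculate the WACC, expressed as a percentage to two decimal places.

Cost of preferred: Rp = 7.68 / 97.7 = 7.8608%.
Total capital V = 332 + 55 + 144 = 531.
Equity: weight = 332/531 = 0.6252; cost = 17.3%.
Preferred: weight = 55/531 = 0.1036; cost = 7.8608%.
Term loan: weight = 144/531 = 0.2712; after-tax cost = 5.03% × (1 − 25.3%) = 3.7574%.
WACC = 0.6252 × 17.3000% + 0.1036 × 7.8608% + 0.2712 × 3.7574% = 12.6497%.

12.65%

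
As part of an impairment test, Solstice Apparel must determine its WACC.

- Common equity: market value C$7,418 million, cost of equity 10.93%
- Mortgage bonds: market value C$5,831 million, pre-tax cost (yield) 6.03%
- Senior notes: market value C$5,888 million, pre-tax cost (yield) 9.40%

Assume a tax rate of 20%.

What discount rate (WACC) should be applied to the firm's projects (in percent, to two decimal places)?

Total capital V = 7418 + 5831 + 5888 = 19137.
Equity: weight = 7418/19137 = 0.3876; cost = 10.93%.
Mortgage bonds: weight = 5831/19137 = 0.3047; after-tax cost = 6.03% × (1 − 20%) = 4.8240%.
Senior notes: weight = 5888/19137 = 0.3077; after-tax cost = 9.4% × (1 − 20%) = 7.5200%.
WACC = 0.3876 × 10.9300% + 0.3047 × 4.8240% + 0.3077 × 7.5200% = 8.0203%.

8.02%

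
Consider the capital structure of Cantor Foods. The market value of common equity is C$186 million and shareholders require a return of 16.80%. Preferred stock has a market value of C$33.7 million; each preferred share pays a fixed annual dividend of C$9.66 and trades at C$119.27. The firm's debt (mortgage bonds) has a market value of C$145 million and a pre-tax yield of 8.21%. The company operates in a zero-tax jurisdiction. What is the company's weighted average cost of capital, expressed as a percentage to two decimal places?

Cost of preferred: Rp = 9.66 / 119.27 = 8.0993%.
Total capital V = 186 + 33.7 + 145 = 364.7.
Equity: weight = 186/364.7 = 0.5100; cost = 16.8%.
Preferred: weight = 33.7/364.7 = 0.0924; cost = 8.0993%.
Mortgage bonds: weight = 145/364.7 = 0.3976; after-tax cost = 8.21% × (1 − 0%) = 8.2100%.
WACC = 0.5100 × 16.8000% + 0.0924 × 8.0993% + 0.3976 × 8.2100% = 12.5807%.

12.58%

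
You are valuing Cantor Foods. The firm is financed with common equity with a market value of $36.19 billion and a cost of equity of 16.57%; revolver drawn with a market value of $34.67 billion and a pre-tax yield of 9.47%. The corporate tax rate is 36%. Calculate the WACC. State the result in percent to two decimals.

11.43%

Total capital V = 36.19 + 34.67 = 70.86.
Equity: weight = 36.19/70.86 = 0.5107; cost = 16.57%.
Revolver drawn: weight = 34.67/70.86 = 0.4893; after-tax cost = 9.47% × (1 − 36%) = 6.0608%.
WACC = 0.5107 × 16.5700% + 0.4893 × 6.0608% = 11.4281%.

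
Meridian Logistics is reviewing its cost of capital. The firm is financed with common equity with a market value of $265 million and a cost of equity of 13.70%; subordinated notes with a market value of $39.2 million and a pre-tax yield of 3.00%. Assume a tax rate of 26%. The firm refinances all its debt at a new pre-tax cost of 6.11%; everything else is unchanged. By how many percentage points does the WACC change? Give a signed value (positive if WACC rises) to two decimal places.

Current WACC:
Total capital V = 265 + 39.2 = 304.2.
Equity: weight = 265/304.2 = 0.8711; cost = 13.7%.
Subordinated notes: weight = 39.2/304.2 = 0.1289; after-tax cost = 3% × (1 − 26%) = 2.2200%.
WACC = 0.8711 × 13.7000% + 0.1289 × 2.2200% = 12.2207%.
After the change:
Total capital V = 265 + 39.2 = 304.2.
Equity: weight = 265/304.2 = 0.8711; cost = 13.7%.
Subordinated notes: weight = 39.2/304.2 = 0.1289; after-tax cost = 6.11% × (1 − 26%) = 4.5214%.
WACC = 0.8711 × 13.7000% + 0.1289 × 4.5214% = 12.5172%.
Change in WACC = 12.5172% − 12.2207% = 0.2966 pp.

+0.30 pp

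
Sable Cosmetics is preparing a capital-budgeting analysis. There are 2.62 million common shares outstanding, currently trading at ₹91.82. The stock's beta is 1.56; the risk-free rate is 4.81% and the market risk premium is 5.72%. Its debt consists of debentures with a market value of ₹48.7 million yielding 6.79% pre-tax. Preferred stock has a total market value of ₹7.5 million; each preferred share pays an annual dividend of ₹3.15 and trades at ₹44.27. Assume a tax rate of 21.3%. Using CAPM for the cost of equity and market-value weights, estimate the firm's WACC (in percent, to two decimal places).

12.19%

Cost of equity via CAPM: Re = 4.81% + 1.56 × 5.72% = 13.7332%.
Cost of preferred: Rp = 3.15 / 44.27 = 7.1154%.
Market value of equity E = 91.82 × 2.62m = 240.5684m.
Total capital V = 240.5684 + 7.5 + 48.7 = 296.7684.
Equity: weight = 240.5684/296.7684 = 0.8106; cost = 13.7332%.
Preferred: weight = 7.5/296.7684 = 0.0253; cost = 7.1154%.
Debentures: weight = 48.7/296.7684 = 0.1641; after-tax cost = 6.79% × (1 − 21.3%) = 5.3437%.
WACC = 0.8106 × 13.7332% + 0.0253 × 7.1154% + 0.1641 × 5.3437% = 12.1892%.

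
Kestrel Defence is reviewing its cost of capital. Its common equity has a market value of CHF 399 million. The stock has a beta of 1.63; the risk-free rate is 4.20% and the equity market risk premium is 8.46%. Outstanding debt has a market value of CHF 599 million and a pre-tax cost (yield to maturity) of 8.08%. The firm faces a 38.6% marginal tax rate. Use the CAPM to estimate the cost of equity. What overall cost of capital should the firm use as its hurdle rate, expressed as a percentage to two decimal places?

10.17%

Cost of equity via CAPM: Re = 4.2% + 1.63 × 8.46% = 17.9898%.
Total capital V = 399 + 599 = 998.
Equity: weight = 399/998 = 0.3998; cost = 17.9898%.
Debt: weight = 599/998 = 0.6002; after-tax cost = 8.08% × (1 − 38.6%) = 4.9611%.
WACC = 0.3998 × 17.9898% + 0.6002 × 4.9611% = 10.1700%.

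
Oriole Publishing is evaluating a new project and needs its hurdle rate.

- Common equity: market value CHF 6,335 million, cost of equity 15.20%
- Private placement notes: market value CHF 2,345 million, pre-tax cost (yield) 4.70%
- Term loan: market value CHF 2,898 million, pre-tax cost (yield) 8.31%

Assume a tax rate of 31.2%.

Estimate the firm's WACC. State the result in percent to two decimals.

Total capital V = 6335 + 2345 + 2898 = 11578.
Equity: weight = 6335/11578 = 0.5472; cost = 15.2%.
Private placement notes: weight = 2345/11578 = 0.2025; after-tax cost = 4.7% × (1 − 31.2%) = 3.2336%.
Term loan: weight = 2898/11578 = 0.2503; after-tax cost = 8.31% × (1 − 31.2%) = 5.7173%.
WACC = 0.5472 × 15.2000% + 0.2025 × 3.2336% + 0.2503 × 5.7173% = 10.4028%.

10.40%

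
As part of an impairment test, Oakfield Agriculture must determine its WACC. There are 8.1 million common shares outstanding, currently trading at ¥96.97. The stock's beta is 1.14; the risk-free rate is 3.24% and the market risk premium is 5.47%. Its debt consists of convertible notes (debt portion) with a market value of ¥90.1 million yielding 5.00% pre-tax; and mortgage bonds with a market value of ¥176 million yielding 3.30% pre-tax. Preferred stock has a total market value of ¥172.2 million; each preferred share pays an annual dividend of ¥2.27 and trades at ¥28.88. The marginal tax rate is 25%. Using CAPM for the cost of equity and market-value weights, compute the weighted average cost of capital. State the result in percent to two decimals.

7.82%

Cost of equity via CAPM: Re = 3.24% + 1.14 × 5.47% = 9.4758%.
Cost of preferred: Rp = 2.27 / 28.88 = 7.8601%.
Market value of equity E = 96.97 × 8.1m = 785.457m.
Total capital V = 785.457 + 172.2 + 90.1 + 176 = 1223.757.
Equity: weight = 785.457/1223.757 = 0.6418; cost = 9.4758%.
Preferred: weight = 172.2/1223.757 = 0.1407; cost = 7.8601%.
Convertible notes (debt portion): weight = 90.1/1223.757 = 0.0736; after-tax cost = 5% × (1 − 25%) = 3.7500%.
Mortgage bonds: weight = 176/1223.757 = 0.1438; after-tax cost = 3.3% × (1 − 25%) = 2.4750%.
WACC = 0.6418 × 9.4758% + 0.1407 × 7.8601% + 0.0736 × 3.7500% + 0.1438 × 2.4750% = 7.8200%.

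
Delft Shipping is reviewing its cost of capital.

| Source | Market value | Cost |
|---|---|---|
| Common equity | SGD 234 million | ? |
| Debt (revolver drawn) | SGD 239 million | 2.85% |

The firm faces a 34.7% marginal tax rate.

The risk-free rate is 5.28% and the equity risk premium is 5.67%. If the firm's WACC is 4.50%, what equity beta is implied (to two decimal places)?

Total capital V = 234 + 239 = 473.
Equity weight = 234/473 = 0.4947.
Revolver drawn weight = 239/473 = 0.5053.
Debt contribution = 0.5053 × 2.85% × (1 − 34.7%) = 0.9404%.
Required equity contribution = 4.5% − 0.9404% = 3.5596%  ⇒  Re = 7.1953%.
CAPM: 7.1953% = 5.28% + β × 5.67%  ⇒  β = 0.3378.

0.34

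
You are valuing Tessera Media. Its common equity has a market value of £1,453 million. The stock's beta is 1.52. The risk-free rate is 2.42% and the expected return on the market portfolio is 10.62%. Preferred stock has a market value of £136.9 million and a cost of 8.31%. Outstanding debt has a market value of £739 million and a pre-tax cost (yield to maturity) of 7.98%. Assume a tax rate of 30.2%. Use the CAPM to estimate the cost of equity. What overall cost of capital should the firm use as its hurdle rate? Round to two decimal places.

11.54%

Market risk premium = 10.62% − 2.42% = 8.2%.
Cost of equity via CAPM: Re = 2.42% + 1.52 × 8.2% = 14.8840%.
Total capital V = 1453 + 136.9 + 739 = 2328.9.
Equity: weight = 1453/2328.9 = 0.6239; cost = 14.884%.
Preferred: weight = 136.9/2328.9 = 0.0588; cost = 8.31%.
Debt: weight = 739/2328.9 = 0.3173; after-tax cost = 7.98% × (1 − 30.2%) = 5.5700%.
WACC = 0.6239 × 14.8840% + 0.0588 × 8.3100% + 0.3173 × 5.5700% = 11.5421%.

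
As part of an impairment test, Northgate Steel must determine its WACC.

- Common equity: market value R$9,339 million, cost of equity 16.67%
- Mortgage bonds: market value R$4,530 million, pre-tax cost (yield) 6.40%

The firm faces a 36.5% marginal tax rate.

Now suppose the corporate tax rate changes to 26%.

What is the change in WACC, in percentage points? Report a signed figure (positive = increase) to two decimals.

Current WACC:
Total capital V = 9339 + 4530 = 13869.
Equity: weight = 9339/13869 = 0.6734; cost = 16.67%.
Mortgage bonds: weight = 4530/13869 = 0.3266; after-tax cost = 6.4% × (1 − 36.5%) = 4.0640%.
WACC = 0.6734 × 16.6700% + 0.3266 × 4.0640% = 12.5525%.
After the change:
Total capital V = 9339 + 4530 = 13869.
Equity: weight = 9339/13869 = 0.6734; cost = 16.67%.
Mortgage bonds: weight = 4530/13869 = 0.3266; after-tax cost = 6.4% × (1 − 26%) = 4.7360%.
WACC = 0.6734 × 16.6700% + 0.3266 × 4.7360% = 12.7720%.
Change in WACC = 12.7720% − 12.5525% = 0.2195 pp.

+0.22 pp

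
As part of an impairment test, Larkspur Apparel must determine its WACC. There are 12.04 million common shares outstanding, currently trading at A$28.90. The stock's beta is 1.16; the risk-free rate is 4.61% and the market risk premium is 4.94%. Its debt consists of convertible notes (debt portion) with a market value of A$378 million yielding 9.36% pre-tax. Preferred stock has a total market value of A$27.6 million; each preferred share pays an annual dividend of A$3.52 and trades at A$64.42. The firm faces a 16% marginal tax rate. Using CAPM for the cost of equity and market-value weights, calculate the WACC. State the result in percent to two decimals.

Cost of equity via CAPM: Re = 4.61% + 1.16 × 4.94% = 10.3404%.
Cost of preferred: Rp = 3.52 / 64.42 = 5.4641%.
Market value of equity E = 28.9 × 12.04m = 347.956m.
Total capital V = 347.956 + 27.6 + 378 = 753.556.
Equity: weight = 347.956/753.556 = 0.4618; cost = 10.3404%.
Preferred: weight = 27.6/753.556 = 0.0366; cost = 5.4641%.
Convertible notes (debt portion): weight = 378/753.556 = 0.5016; after-tax cost = 9.36% × (1 − 16%) = 7.8624%.
WACC = 0.4618 × 10.3404% + 0.0366 × 5.4641% + 0.5016 × 7.8624% = 8.9188%.

8.92%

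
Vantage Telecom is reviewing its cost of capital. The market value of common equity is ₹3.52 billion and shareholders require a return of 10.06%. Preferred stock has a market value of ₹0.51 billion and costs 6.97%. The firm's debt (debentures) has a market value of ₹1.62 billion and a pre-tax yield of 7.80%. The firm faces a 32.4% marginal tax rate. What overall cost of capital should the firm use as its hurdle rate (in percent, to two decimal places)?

Total capital V = 3.52 + 0.51 + 1.62 = 5.65.
Equity: weight = 3.52/5.65 = 0.6230; cost = 10.06%.
Preferred: weight = 0.51/5.65 = 0.0903; cost = 6.97%.
Debentures: weight = 1.62/5.65 = 0.2867; after-tax cost = 7.8% × (1 − 32.4%) = 5.2728%.
WACC = 0.6230 × 10.0600% + 0.0903 × 6.9700% + 0.2867 × 5.2728% = 8.4085%.

8.41%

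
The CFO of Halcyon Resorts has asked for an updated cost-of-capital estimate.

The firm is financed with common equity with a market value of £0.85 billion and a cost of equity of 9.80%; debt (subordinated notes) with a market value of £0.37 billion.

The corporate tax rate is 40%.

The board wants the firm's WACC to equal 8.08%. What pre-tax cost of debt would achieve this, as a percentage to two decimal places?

6.88%

Total capital V = 0.85 + 0.37 = 1.22.
Equity weight = 0.85/1.22 = 0.6967.
Subordinated notes weight = 0.37/1.22 = 0.3033.
Equity contribution = 0.6967 × 9.8% = 6.8279%.
Remaining for debt = 8.08% − 6.8279% = 1.2521%.
Rd × (1 − 40%) × 0.3033 = 1.2521%  ⇒  Rd = 6.8811%.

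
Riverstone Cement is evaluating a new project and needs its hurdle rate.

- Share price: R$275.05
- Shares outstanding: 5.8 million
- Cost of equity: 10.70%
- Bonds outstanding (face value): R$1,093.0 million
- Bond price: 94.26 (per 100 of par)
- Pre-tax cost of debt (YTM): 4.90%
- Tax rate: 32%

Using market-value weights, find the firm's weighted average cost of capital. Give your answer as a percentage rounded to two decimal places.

7.81%

Market value of equity E = 275.05 × 5.8m = 1595.29m. Market value of debt D = 1093m × 94.26/100 = 1030.2618m.
Total capital V = 1595.29 + 1030.2618 = 2625.5518.
Equity: weight = 1595.29/2625.5518 = 0.6076; cost = 10.7%.
Bonds outstanding: weight = 1030.2618/2625.5518 = 0.3924; after-tax cost = 4.9% × (1 − 32%) = 3.3320%.
WACC = 0.6076 × 10.7000% + 0.3924 × 3.3320% = 7.8088%.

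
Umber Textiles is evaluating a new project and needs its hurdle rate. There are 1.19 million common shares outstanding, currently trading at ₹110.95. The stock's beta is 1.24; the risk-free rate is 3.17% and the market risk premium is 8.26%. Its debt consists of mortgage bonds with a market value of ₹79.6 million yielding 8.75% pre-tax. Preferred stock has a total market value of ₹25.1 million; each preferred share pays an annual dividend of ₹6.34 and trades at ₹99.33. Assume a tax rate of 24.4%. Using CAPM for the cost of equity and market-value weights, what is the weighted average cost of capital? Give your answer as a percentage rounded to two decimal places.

Cost of equity via CAPM: Re = 3.17% + 1.24 × 8.26% = 13.4124%.
Cost of preferred: Rp = 6.34 / 99.33 = 6.3828%.
Market value of equity E = 110.95 × 1.19m = 132.0305m.
Total capital V = 132.0305 + 25.1 + 79.6 = 236.7305.
Equity: weight = 132.0305/236.7305 = 0.5577; cost = 13.4124%.
Preferred: weight = 25.1/236.7305 = 0.1060; cost = 6.3828%.
Mortgage bonds: weight = 79.6/236.7305 = 0.3362; after-tax cost = 8.75% × (1 − 24.4%) = 6.6150%.
WACC = 0.5577 × 13.4124% + 0.1060 × 6.3828% + 0.3362 × 6.6150% = 10.3815%.

10.38%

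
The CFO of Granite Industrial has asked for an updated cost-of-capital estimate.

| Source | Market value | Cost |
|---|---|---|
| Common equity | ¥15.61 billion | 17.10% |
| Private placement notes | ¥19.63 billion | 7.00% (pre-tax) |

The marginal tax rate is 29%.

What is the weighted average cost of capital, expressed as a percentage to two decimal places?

10.34%

Total capital V = 15.61 + 19.63 = 35.24.
Equity: weight = 15.61/35.24 = 0.4430; cost = 17.1%.
Private placement notes: weight = 19.63/35.24 = 0.5570; after-tax cost = 7% × (1 − 29%) = 4.9700%.
WACC = 0.4430 × 17.1000% + 0.5570 × 4.9700% = 10.3431%.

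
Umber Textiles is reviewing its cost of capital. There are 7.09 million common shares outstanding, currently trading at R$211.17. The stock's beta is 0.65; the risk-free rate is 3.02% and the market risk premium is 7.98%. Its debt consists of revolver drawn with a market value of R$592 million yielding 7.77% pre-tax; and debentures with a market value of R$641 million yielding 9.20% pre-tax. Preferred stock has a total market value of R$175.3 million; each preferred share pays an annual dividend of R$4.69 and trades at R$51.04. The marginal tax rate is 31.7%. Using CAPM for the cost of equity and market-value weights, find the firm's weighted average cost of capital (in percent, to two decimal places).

Cost of equity via CAPM: Re = 3.02% + 0.65 × 7.98% = 8.2070%.
Cost of preferred: Rp = 4.69 / 51.04 = 9.1889%.
Market value of equity E = 211.17 × 7.09m = 1497.1953m.
Total capital V = 1497.1953 + 175.3 + 592 + 641 = 2905.4953.
Equity: weight = 1497.1953/2905.4953 = 0.5153; cost = 8.207%.
Preferred: weight = 175.3/2905.4953 = 0.0603; cost = 9.1889%.
Revolver drawn: weight = 592/2905.4953 = 0.2038; after-tax cost = 7.77% × (1 − 31.7%) = 5.3069%.
Debentures: weight = 641/2905.4953 = 0.2206; after-tax cost = 9.2% × (1 − 31.7%) = 6.2836%.
WACC = 0.5153 × 8.2070% + 0.0603 × 9.1889% + 0.2038 × 5.3069% + 0.2206 × 6.2836% = 7.2510%.

7.25%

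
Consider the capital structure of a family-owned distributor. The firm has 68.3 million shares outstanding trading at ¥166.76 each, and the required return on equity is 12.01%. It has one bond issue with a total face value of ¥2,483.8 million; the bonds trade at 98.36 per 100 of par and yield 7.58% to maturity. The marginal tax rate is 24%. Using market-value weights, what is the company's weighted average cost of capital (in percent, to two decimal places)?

Market value of equity E = 166.76 × 68.3m = 11389.708m. Market value of debt D = 2483.8m × 98.36/100 = 2443.06568m.
Total capital V = 11389.708 + 2443.06568 = 13832.77368.
Equity: weight = 11389.708/13832.77368 = 0.8234; cost = 12.01%.
Bonds outstanding: weight = 2443.06568/13832.77368 = 0.1766; after-tax cost = 7.58% × (1 − 24%) = 5.7608%.
WACC = 0.8234 × 12.0100% + 0.1766 × 5.7608% = 10.9063%.

10.91%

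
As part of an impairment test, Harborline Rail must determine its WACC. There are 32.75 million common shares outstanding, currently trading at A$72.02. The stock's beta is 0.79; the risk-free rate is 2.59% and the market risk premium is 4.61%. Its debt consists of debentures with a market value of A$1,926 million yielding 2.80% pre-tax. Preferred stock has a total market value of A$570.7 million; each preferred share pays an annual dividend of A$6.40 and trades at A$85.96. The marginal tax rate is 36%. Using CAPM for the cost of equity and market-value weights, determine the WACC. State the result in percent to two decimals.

Cost of equity via CAPM: Re = 2.59% + 0.79 × 4.61% = 6.2319%.
Cost of preferred: Rp = 6.4 / 85.96 = 7.4453%.
Market value of equity E = 72.02 × 32.75m = 2358.655m.
Total capital V = 2358.655 + 570.7 + 1926 = 4855.355.
Equity: weight = 2358.655/4855.355 = 0.4858; cost = 6.2319%.
Preferred: weight = 570.7/4855.355 = 0.1175; cost = 7.4453%.
Debentures: weight = 1926/4855.355 = 0.3967; after-tax cost = 2.8% × (1 − 36%) = 1.7920%.
WACC = 0.4858 × 6.2319% + 0.1175 × 7.4453% + 0.3967 × 1.7920% = 4.6133%.

4.61%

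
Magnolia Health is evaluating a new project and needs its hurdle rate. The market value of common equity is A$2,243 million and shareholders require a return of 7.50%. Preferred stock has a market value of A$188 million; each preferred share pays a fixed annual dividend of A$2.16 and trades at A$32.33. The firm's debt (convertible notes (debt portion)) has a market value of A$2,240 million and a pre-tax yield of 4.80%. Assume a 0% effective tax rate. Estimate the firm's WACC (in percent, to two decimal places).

Cost of preferred: Rp = 2.16 / 32.33 = 6.6811%.
Total capital V = 2243 + 188 + 2240 = 4671.
Equity: weight = 2243/4671 = 0.4802; cost = 7.5%.
Preferred: weight = 188/4671 = 0.0402; cost = 6.6811%.
Convertible notes (debt portion): weight = 2240/4671 = 0.4796; after-tax cost = 4.8% × (1 − 0%) = 4.8000%.
WACC = 0.4802 × 7.5000% + 0.0402 × 6.6811% + 0.4796 × 4.8000% = 6.1722%.

6.17%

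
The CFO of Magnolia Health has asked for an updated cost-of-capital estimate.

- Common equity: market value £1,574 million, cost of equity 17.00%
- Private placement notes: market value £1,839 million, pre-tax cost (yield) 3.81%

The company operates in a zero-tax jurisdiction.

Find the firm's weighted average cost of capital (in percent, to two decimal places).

Total capital V = 1574 + 1839 = 3413.
Equity: weight = 1574/3413 = 0.4612; cost = 17%.
Private placement notes: weight = 1839/3413 = 0.5388; after-tax cost = 3.81% × (1 − 0%) = 3.8100%.
WACC = 0.4612 × 17.0000% + 0.5388 × 3.8100% = 9.8929%.

9.89%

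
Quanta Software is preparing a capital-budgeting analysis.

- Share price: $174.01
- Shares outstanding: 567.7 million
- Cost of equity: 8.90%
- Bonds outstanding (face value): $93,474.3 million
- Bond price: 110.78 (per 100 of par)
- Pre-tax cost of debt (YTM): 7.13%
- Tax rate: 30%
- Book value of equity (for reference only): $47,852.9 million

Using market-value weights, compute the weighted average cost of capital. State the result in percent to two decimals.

Market value of equity E = 174.01 × 567.7m = 98785.477m. Market value of debt D = 93474.3m × 110.78/100 = 103550.82954m.
Total capital V = 98785.477 + 103550.82954 = 202336.30654.
Equity: weight = 98785.477/202336.30654 = 0.4882; cost = 8.9%.
Bonds outstanding: weight = 103550.82954/202336.30654 = 0.5118; after-tax cost = 7.13% × (1 − 30%) = 4.9910%.
WACC = 0.4882 × 8.9000% + 0.5118 × 4.9910% = 6.8995%.

6.90%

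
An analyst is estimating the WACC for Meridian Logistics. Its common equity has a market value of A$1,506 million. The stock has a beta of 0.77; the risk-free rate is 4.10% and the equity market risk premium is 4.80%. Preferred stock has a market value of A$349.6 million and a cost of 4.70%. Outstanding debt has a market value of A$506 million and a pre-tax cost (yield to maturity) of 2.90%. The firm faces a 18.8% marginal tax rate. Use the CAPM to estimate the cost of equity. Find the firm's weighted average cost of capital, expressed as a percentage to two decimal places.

6.17%

Cost of equity via CAPM: Re = 4.1% + 0.77 × 4.8% = 7.7960%.
Total capital V = 1506 + 349.6 + 506 = 2361.6.
Equity: weight = 1506/2361.6 = 0.6377; cost = 7.796%.
Preferred: weight = 349.6/2361.6 = 0.1480; cost = 4.7%.
Debt: weight = 506/2361.6 = 0.2143; after-tax cost = 2.9% × (1 − 18.8%) = 2.3548%.
WACC = 0.6377 × 7.7960% + 0.1480 × 4.7000% + 0.2143 × 2.3548% = 6.1718%.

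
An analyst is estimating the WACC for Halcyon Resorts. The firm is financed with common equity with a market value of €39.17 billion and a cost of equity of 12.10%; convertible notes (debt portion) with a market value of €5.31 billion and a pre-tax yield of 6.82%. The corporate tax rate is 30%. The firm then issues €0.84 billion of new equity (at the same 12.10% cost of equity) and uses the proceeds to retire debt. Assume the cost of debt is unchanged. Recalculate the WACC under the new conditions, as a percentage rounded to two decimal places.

After the change:
Total capital V = 40.01 + 4.47 = 44.48.
Equity: weight = 40.01/44.48 = 0.8995; cost = 12.1%.
Convertible notes (debt portion): weight = 4.47/44.48 = 0.1005; after-tax cost = 6.82% × (1 − 30%) = 4.7740%.
WACC = 0.8995 × 12.1000% + 0.1005 × 4.7740% = 11.3638%.

11.36%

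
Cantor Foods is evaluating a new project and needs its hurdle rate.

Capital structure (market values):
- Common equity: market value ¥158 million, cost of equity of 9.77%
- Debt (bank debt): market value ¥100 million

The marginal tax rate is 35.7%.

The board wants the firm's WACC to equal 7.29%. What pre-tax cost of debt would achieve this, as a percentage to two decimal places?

Total capital V = 158 + 100 = 258.
Equity weight = 158/258 = 0.6124.
Bank debt weight = 100/258 = 0.3876.
Equity contribution = 0.6124 × 9.77% = 5.9832%.
Remaining for debt = 7.29% − 5.9832% = 1.3068%.
Rd × (1 − 35.7%) × 0.3876 = 1.3068%  ⇒  Rd = 5.2435%.

5.24%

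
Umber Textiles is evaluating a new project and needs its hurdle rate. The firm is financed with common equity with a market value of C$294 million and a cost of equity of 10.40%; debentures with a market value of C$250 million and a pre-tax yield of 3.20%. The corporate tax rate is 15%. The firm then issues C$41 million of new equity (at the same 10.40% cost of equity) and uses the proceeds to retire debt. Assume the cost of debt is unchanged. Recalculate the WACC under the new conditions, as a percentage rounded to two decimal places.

7.45%

After the change:
Total capital V = 335 + 209 = 544.
Equity: weight = 335/544 = 0.6158; cost = 10.4%.
Debentures: weight = 209/544 = 0.3842; after-tax cost = 3.2% × (1 − 15%) = 2.7200%.
WACC = 0.6158 × 10.4000% + 0.3842 × 2.7200% = 7.4494%.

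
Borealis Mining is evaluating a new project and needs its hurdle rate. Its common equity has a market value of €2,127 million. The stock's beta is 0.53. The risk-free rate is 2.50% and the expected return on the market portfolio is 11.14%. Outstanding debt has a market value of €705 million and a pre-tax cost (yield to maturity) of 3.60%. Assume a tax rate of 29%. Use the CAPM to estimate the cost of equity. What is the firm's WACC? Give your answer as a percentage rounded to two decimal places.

5.95%

Market risk premium = 11.14% − 2.5% = 8.64%.
Cost of equity via CAPM: Re = 2.5% + 0.53 × 8.64% = 7.0792%.
Total capital V = 2127 + 705 = 2832.
Equity: weight = 2127/2832 = 0.7511; cost = 7.0792%.
Debt: weight = 705/2832 = 0.2489; after-tax cost = 3.6% × (1 − 29%) = 2.5560%.
WACC = 0.7511 × 7.0792% + 0.2489 × 2.5560% = 5.9532%.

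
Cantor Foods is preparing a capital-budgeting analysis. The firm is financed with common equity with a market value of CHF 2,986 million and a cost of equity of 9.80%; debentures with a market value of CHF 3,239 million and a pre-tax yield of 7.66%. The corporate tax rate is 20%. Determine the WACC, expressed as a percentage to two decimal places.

Total capital V = 2986 + 3239 = 6225.
Equity: weight = 2986/6225 = 0.4797; cost = 9.8%.
Debentures: weight = 3239/6225 = 0.5203; after-tax cost = 7.66% × (1 − 20%) = 6.1280%.
WACC = 0.4797 × 9.8000% + 0.5203 × 6.1280% = 7.8894%.

7.89%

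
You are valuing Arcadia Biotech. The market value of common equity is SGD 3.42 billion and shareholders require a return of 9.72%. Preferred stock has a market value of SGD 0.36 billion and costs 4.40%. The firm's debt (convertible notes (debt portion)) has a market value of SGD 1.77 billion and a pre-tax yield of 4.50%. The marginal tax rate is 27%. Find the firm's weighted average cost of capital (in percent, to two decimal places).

7.32%

Total capital V = 3.42 + 0.36 + 1.77 = 5.55.
Equity: weight = 3.42/5.55 = 0.6162; cost = 9.72%.
Preferred: weight = 0.36/5.55 = 0.0649; cost = 4.4%.
Convertible notes (debt portion): weight = 1.77/5.55 = 0.3189; after-tax cost = 4.5% × (1 − 27%) = 3.2850%.
WACC = 0.6162 × 9.7200% + 0.0649 × 4.4000% + 0.3189 × 3.2850% = 7.3227%.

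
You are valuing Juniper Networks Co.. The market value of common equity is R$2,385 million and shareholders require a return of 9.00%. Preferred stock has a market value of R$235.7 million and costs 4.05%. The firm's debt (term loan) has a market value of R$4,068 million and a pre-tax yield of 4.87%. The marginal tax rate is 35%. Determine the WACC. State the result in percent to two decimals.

Total capital V = 2385 + 235.7 + 4068 = 6688.7.
Equity: weight = 2385/6688.7 = 0.3566; cost = 9%.
Preferred: weight = 235.7/6688.7 = 0.0352; cost = 4.05%.
Term loan: weight = 4068/6688.7 = 0.6082; after-tax cost = 4.87% × (1 − 35%) = 3.1655%.
WACC = 0.3566 × 9.0000% + 0.0352 × 4.0500% + 0.6082 × 3.1655% = 5.2771%.

5.28%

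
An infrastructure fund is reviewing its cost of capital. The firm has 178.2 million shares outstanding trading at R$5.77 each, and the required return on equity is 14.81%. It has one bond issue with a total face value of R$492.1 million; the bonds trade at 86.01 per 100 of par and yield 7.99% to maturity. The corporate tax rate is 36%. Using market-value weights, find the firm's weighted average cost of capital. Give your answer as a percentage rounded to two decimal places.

11.98%

Market value of equity E = 5.77 × 178.2m = 1028.214m. Market value of debt D = 492.1m × 86.01/100 = 423.25521m.
Total capital V = 1028.214 + 423.25521 = 1451.46921.
Equity: weight = 1028.214/1451.46921 = 0.7084; cost = 14.81%.
Bonds outstanding: weight = 423.25521/1451.46921 = 0.2916; after-tax cost = 7.99% × (1 − 36%) = 5.1136%.
WACC = 0.7084 × 14.8100% + 0.2916 × 5.1136% = 11.9825%.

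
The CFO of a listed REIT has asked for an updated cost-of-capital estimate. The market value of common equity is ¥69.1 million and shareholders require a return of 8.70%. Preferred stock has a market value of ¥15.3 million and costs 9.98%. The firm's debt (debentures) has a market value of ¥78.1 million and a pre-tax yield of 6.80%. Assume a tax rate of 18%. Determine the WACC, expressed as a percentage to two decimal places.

Total capital V = 69.1 + 15.3 + 78.1 = 162.5.
Equity: weight = 69.1/162.5 = 0.4252; cost = 8.7%.
Preferred: weight = 15.3/162.5 = 0.0942; cost = 9.98%.
Debentures: weight = 78.1/162.5 = 0.4806; after-tax cost = 6.8% × (1 − 18%) = 5.5760%.
WACC = 0.4252 × 8.7000% + 0.0942 × 9.9800% + 0.4806 × 5.5760% = 7.3191%.

7.32%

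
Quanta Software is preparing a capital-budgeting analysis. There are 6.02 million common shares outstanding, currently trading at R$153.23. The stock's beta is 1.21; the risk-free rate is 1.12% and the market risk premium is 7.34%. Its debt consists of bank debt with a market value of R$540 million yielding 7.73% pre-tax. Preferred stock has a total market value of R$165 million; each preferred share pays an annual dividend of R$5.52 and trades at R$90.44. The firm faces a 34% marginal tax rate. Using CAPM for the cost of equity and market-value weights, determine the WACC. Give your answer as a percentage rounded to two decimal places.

7.98%

Cost of equity via CAPM: Re = 1.12% + 1.21 × 7.34% = 10.0014%.
Cost of preferred: Rp = 5.52 / 90.44 = 6.1035%.
Market value of equity E = 153.23 × 6.02m = 922.4446m.
Total capital V = 922.4446 + 165 + 540 = 1627.4446.
Equity: weight = 922.4446/1627.4446 = 0.5668; cost = 10.0014%.
Preferred: weight = 165/1627.4446 = 0.1014; cost = 6.1035%.
Bank debt: weight = 540/1627.4446 = 0.3318; after-tax cost = 7.73% × (1 − 34%) = 5.1018%.
WACC = 0.5668 × 10.0014% + 0.1014 × 6.1035% + 0.3318 × 5.1018% = 7.9805%.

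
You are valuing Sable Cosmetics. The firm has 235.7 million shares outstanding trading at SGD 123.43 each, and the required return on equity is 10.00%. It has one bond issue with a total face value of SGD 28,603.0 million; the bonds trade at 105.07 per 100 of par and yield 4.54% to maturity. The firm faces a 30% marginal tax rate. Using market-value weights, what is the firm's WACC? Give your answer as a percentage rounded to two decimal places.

Market value of equity E = 123.43 × 235.7m = 29092.451m. Market value of debt D = 28603m × 105.07/100 = 30053.1721m.
Total capital V = 29092.451 + 30053.1721 = 59145.6231.
Equity: weight = 29092.451/59145.6231 = 0.4919; cost = 10%.
Bonds outstanding: weight = 30053.1721/59145.6231 = 0.5081; after-tax cost = 4.54% × (1 − 30%) = 3.1780%.
WACC = 0.4919 × 10.0000% + 0.5081 × 3.1780% = 6.5336%.

6.53%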